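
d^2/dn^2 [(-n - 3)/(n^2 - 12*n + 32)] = 2*(-4*(n - 6)^2*(n + 3) + 3*(n - 3)*(n^2 - 12*n + 32))/(n^2 - 12*n + 32)^3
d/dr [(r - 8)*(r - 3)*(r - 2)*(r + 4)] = 4*r^3 - 27*r^2 - 12*r + 136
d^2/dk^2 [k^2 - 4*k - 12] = 2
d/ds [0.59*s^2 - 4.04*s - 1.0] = 1.18*s - 4.04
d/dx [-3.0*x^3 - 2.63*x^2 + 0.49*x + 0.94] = -9.0*x^2 - 5.26*x + 0.49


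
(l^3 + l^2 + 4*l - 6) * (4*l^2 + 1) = 4*l^5 + 4*l^4 + 17*l^3 - 23*l^2 + 4*l - 6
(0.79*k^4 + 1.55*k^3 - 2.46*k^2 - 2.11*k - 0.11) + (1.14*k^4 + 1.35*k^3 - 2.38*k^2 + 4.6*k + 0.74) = 1.93*k^4 + 2.9*k^3 - 4.84*k^2 + 2.49*k + 0.63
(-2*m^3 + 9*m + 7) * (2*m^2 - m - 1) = -4*m^5 + 2*m^4 + 20*m^3 + 5*m^2 - 16*m - 7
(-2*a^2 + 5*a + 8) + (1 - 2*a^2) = -4*a^2 + 5*a + 9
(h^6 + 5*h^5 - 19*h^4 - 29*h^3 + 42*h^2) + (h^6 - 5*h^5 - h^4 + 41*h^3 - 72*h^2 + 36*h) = 2*h^6 - 20*h^4 + 12*h^3 - 30*h^2 + 36*h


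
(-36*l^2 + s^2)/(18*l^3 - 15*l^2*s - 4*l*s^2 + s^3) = (6*l + s)/(-3*l^2 + 2*l*s + s^2)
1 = 1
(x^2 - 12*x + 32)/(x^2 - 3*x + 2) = (x^2 - 12*x + 32)/(x^2 - 3*x + 2)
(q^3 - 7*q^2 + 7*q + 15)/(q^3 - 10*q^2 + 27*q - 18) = (q^2 - 4*q - 5)/(q^2 - 7*q + 6)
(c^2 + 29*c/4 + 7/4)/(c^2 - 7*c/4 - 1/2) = (c + 7)/(c - 2)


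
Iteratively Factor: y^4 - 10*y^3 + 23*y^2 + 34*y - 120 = (y - 5)*(y^3 - 5*y^2 - 2*y + 24) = (y - 5)*(y - 3)*(y^2 - 2*y - 8) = (y - 5)*(y - 4)*(y - 3)*(y + 2)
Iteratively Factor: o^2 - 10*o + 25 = (o - 5)*(o - 5)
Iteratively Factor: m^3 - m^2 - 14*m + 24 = (m + 4)*(m^2 - 5*m + 6) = (m - 3)*(m + 4)*(m - 2)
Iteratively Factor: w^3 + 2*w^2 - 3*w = (w)*(w^2 + 2*w - 3) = w*(w + 3)*(w - 1)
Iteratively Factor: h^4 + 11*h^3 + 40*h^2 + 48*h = (h + 4)*(h^3 + 7*h^2 + 12*h) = (h + 4)^2*(h^2 + 3*h) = h*(h + 4)^2*(h + 3)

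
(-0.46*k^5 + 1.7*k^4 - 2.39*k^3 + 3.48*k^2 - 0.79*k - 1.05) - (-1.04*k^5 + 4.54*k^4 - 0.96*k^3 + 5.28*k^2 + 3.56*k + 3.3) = 0.58*k^5 - 2.84*k^4 - 1.43*k^3 - 1.8*k^2 - 4.35*k - 4.35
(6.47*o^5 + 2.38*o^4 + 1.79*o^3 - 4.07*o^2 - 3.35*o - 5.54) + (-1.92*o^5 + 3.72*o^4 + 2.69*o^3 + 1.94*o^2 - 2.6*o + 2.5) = 4.55*o^5 + 6.1*o^4 + 4.48*o^3 - 2.13*o^2 - 5.95*o - 3.04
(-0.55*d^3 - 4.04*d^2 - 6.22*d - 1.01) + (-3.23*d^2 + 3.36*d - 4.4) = -0.55*d^3 - 7.27*d^2 - 2.86*d - 5.41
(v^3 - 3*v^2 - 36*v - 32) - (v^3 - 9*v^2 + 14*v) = 6*v^2 - 50*v - 32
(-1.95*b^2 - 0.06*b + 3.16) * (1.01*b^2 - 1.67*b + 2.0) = -1.9695*b^4 + 3.1959*b^3 - 0.6082*b^2 - 5.3972*b + 6.32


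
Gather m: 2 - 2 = 0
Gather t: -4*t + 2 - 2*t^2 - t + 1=-2*t^2 - 5*t + 3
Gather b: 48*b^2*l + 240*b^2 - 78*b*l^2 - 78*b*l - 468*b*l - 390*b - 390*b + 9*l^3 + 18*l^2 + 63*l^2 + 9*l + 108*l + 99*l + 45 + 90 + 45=b^2*(48*l + 240) + b*(-78*l^2 - 546*l - 780) + 9*l^3 + 81*l^2 + 216*l + 180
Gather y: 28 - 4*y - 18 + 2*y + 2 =12 - 2*y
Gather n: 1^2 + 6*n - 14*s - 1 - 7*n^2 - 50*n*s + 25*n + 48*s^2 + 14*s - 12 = -7*n^2 + n*(31 - 50*s) + 48*s^2 - 12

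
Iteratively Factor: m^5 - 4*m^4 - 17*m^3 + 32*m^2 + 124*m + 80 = (m - 5)*(m^4 + m^3 - 12*m^2 - 28*m - 16) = (m - 5)*(m + 1)*(m^3 - 12*m - 16) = (m - 5)*(m - 4)*(m + 1)*(m^2 + 4*m + 4) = (m - 5)*(m - 4)*(m + 1)*(m + 2)*(m + 2)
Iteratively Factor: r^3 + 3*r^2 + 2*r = (r)*(r^2 + 3*r + 2) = r*(r + 2)*(r + 1)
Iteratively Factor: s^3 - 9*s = (s)*(s^2 - 9) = s*(s - 3)*(s + 3)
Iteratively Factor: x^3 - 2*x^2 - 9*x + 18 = (x + 3)*(x^2 - 5*x + 6) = (x - 3)*(x + 3)*(x - 2)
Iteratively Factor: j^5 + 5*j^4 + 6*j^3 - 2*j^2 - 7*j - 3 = (j + 1)*(j^4 + 4*j^3 + 2*j^2 - 4*j - 3) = (j - 1)*(j + 1)*(j^3 + 5*j^2 + 7*j + 3) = (j - 1)*(j + 1)*(j + 3)*(j^2 + 2*j + 1) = (j - 1)*(j + 1)^2*(j + 3)*(j + 1)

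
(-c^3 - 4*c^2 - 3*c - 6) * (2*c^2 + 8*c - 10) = -2*c^5 - 16*c^4 - 28*c^3 + 4*c^2 - 18*c + 60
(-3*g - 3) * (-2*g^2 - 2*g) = 6*g^3 + 12*g^2 + 6*g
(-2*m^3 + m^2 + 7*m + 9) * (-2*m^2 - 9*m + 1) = 4*m^5 + 16*m^4 - 25*m^3 - 80*m^2 - 74*m + 9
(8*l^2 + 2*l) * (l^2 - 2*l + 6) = 8*l^4 - 14*l^3 + 44*l^2 + 12*l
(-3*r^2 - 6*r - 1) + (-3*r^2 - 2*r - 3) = -6*r^2 - 8*r - 4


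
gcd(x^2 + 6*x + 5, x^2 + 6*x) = 1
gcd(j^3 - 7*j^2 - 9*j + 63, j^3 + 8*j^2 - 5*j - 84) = j - 3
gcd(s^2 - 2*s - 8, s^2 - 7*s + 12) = s - 4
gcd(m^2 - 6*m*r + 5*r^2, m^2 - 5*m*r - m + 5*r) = -m + 5*r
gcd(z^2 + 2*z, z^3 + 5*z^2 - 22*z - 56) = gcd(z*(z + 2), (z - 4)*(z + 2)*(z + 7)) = z + 2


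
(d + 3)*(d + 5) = d^2 + 8*d + 15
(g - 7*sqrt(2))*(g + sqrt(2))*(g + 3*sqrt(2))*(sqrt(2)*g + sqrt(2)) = sqrt(2)*g^4 - 6*g^3 + sqrt(2)*g^3 - 50*sqrt(2)*g^2 - 6*g^2 - 84*g - 50*sqrt(2)*g - 84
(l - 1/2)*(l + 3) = l^2 + 5*l/2 - 3/2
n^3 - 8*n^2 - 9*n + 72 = (n - 8)*(n - 3)*(n + 3)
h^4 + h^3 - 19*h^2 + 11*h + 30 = (h - 3)*(h - 2)*(h + 1)*(h + 5)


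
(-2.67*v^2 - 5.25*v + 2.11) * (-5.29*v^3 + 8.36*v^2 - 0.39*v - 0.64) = 14.1243*v^5 + 5.4513*v^4 - 54.0106*v^3 + 21.3959*v^2 + 2.5371*v - 1.3504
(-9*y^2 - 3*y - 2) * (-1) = 9*y^2 + 3*y + 2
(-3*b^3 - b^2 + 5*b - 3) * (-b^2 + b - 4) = 3*b^5 - 2*b^4 + 6*b^3 + 12*b^2 - 23*b + 12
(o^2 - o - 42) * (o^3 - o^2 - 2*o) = o^5 - 2*o^4 - 43*o^3 + 44*o^2 + 84*o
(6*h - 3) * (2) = 12*h - 6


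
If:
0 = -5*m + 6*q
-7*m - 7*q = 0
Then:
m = 0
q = 0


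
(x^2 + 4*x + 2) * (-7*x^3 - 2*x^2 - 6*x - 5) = -7*x^5 - 30*x^4 - 28*x^3 - 33*x^2 - 32*x - 10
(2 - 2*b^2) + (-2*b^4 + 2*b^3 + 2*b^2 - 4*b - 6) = -2*b^4 + 2*b^3 - 4*b - 4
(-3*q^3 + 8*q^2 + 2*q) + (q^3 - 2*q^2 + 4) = -2*q^3 + 6*q^2 + 2*q + 4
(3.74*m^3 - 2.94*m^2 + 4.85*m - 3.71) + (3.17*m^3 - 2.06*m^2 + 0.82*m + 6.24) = 6.91*m^3 - 5.0*m^2 + 5.67*m + 2.53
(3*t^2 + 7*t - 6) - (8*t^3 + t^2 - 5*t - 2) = -8*t^3 + 2*t^2 + 12*t - 4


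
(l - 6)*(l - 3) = l^2 - 9*l + 18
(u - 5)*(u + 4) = u^2 - u - 20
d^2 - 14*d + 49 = (d - 7)^2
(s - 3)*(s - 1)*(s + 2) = s^3 - 2*s^2 - 5*s + 6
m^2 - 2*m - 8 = (m - 4)*(m + 2)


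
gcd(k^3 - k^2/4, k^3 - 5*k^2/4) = k^2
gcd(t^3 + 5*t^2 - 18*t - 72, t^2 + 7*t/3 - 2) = t + 3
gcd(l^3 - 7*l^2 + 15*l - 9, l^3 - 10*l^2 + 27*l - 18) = l^2 - 4*l + 3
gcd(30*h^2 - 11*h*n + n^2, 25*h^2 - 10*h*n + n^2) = 5*h - n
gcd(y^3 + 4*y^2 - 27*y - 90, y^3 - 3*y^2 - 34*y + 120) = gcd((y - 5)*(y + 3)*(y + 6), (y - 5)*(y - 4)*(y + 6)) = y^2 + y - 30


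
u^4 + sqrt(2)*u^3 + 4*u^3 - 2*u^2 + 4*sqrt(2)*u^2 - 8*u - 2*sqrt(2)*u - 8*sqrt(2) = (u + 4)*(u - sqrt(2))*(u + sqrt(2))^2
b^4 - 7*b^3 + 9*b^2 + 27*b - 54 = (b - 3)^3*(b + 2)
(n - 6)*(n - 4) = n^2 - 10*n + 24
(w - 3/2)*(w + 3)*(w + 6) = w^3 + 15*w^2/2 + 9*w/2 - 27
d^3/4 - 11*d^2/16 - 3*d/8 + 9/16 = (d/4 + 1/4)*(d - 3)*(d - 3/4)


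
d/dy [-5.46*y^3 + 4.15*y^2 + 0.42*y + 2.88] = -16.38*y^2 + 8.3*y + 0.42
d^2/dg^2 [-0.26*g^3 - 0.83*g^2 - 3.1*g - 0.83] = -1.56*g - 1.66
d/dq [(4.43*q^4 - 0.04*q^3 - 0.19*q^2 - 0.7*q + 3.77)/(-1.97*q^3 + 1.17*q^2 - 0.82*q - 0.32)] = (-8.7271*q^6 + 10.3662*q^5 - 11.3189*q^4 - 8.3628*q^3 + 23.2939*q^2 - 8.7002*q + 3.3154)/(3.8809*q^6 - 4.6098*q^5 + 4.5997*q^4 - 0.658*q^3 - 0.0764000000000001*q^2 + 0.5248*q + 0.1024)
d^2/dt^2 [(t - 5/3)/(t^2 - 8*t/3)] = 2*(27*t^3 - 135*t^2 + 360*t - 320)/(t^3*(27*t^3 - 216*t^2 + 576*t - 512))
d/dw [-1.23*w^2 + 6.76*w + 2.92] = 6.76 - 2.46*w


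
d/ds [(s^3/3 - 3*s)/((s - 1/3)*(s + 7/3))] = 9*(3*s^4 + 12*s^3 + 20*s^2 + 21)/(81*s^4 + 324*s^3 + 198*s^2 - 252*s + 49)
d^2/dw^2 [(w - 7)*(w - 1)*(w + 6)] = 6*w - 4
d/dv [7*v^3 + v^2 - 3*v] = 21*v^2 + 2*v - 3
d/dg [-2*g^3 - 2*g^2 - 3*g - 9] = -6*g^2 - 4*g - 3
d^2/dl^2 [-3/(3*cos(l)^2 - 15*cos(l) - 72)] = (-4*sin(l)^4 + 123*sin(l)^2 + 405*cos(l)/4 + 15*cos(3*l)/4 - 21)/(sin(l)^2 + 5*cos(l) + 23)^3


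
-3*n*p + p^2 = p*(-3*n + p)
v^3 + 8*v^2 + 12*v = v*(v + 2)*(v + 6)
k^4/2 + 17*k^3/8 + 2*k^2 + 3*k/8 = k*(k/2 + 1/2)*(k + 1/4)*(k + 3)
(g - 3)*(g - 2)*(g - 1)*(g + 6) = g^4 - 25*g^2 + 60*g - 36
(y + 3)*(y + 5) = y^2 + 8*y + 15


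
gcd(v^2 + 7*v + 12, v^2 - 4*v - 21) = v + 3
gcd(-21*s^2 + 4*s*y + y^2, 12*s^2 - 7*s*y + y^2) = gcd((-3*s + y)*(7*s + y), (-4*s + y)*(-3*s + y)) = -3*s + y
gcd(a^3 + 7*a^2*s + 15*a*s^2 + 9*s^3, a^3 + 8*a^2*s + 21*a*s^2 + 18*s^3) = a^2 + 6*a*s + 9*s^2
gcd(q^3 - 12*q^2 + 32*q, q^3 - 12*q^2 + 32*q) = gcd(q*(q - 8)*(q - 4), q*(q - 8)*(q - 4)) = q^3 - 12*q^2 + 32*q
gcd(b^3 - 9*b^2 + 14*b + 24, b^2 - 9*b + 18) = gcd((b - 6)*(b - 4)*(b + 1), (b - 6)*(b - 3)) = b - 6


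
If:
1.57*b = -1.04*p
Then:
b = -0.662420382165605*p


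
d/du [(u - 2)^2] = 2*u - 4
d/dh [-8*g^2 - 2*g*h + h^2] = -2*g + 2*h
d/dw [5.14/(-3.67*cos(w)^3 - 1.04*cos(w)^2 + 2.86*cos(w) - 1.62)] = (-56.5914*cos(w)^2 - 10.6912*cos(w) + 14.7004)*sin(w)/(3.67*cos(w)^3 + 1.04*cos(w)^2 - 2.86*cos(w) + 1.62)^2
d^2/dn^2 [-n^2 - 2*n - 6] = -2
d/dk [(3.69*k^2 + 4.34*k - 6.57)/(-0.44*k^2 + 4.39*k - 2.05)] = (18.1087*k^2 - 20.9106*k + 19.9453)/(0.1936*k^4 - 3.8632*k^3 + 21.0761*k^2 - 17.999*k + 4.2025)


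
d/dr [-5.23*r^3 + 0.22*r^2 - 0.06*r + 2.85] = -15.69*r^2 + 0.44*r - 0.06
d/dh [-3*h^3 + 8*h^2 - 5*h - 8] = -9*h^2 + 16*h - 5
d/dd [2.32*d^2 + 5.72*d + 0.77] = 4.64*d + 5.72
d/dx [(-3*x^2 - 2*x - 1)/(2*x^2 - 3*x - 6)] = (13*x^2 + 40*x + 9)/(4*x^4 - 12*x^3 - 15*x^2 + 36*x + 36)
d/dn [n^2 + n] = 2*n + 1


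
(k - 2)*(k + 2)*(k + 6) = k^3 + 6*k^2 - 4*k - 24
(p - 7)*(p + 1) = p^2 - 6*p - 7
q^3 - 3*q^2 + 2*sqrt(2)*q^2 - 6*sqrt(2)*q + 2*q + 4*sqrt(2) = (q - 2)*(q - 1)*(q + 2*sqrt(2))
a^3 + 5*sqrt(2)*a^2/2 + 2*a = a*(a + sqrt(2)/2)*(a + 2*sqrt(2))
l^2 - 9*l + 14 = (l - 7)*(l - 2)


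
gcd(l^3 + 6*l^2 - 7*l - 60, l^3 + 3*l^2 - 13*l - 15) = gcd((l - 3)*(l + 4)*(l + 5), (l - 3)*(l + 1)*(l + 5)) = l^2 + 2*l - 15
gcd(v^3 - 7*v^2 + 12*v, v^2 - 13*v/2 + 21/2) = v - 3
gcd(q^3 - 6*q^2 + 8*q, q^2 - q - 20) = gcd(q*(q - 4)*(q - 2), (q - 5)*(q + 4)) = 1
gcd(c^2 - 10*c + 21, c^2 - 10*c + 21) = c^2 - 10*c + 21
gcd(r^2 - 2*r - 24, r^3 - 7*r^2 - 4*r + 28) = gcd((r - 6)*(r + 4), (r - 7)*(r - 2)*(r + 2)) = 1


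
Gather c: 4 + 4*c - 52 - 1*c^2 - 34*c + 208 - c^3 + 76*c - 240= -c^3 - c^2 + 46*c - 80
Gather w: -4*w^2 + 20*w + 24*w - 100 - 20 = -4*w^2 + 44*w - 120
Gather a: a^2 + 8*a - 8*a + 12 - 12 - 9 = a^2 - 9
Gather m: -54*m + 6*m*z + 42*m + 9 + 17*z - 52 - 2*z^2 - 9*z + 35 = m*(6*z - 12) - 2*z^2 + 8*z - 8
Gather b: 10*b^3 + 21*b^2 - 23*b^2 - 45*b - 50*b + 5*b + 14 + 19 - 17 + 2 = 10*b^3 - 2*b^2 - 90*b + 18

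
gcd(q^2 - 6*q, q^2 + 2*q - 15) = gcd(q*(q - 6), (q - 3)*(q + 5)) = 1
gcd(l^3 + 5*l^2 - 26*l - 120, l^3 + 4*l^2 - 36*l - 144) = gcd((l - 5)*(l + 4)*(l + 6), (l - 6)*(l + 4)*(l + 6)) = l^2 + 10*l + 24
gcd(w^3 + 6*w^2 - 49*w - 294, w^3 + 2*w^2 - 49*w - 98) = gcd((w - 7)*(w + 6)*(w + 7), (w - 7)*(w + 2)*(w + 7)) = w^2 - 49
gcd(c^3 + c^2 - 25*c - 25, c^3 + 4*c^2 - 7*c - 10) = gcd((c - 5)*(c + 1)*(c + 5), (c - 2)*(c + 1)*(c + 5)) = c^2 + 6*c + 5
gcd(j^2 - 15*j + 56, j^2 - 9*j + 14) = j - 7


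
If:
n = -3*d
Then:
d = -n/3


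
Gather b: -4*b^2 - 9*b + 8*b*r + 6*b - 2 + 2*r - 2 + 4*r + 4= -4*b^2 + b*(8*r - 3) + 6*r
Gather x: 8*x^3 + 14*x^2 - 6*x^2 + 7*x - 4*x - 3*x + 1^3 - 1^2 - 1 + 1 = 8*x^3 + 8*x^2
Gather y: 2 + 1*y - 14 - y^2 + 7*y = -y^2 + 8*y - 12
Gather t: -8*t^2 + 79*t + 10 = -8*t^2 + 79*t + 10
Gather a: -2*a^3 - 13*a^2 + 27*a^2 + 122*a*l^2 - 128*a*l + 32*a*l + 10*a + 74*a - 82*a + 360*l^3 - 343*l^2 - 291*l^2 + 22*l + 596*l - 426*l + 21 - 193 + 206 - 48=-2*a^3 + 14*a^2 + a*(122*l^2 - 96*l + 2) + 360*l^3 - 634*l^2 + 192*l - 14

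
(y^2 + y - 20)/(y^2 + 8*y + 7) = (y^2 + y - 20)/(y^2 + 8*y + 7)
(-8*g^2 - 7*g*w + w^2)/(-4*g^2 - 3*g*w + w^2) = (-8*g + w)/(-4*g + w)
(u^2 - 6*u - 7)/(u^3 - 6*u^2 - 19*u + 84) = (u + 1)/(u^2 + u - 12)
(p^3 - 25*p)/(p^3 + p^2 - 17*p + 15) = p*(p - 5)/(p^2 - 4*p + 3)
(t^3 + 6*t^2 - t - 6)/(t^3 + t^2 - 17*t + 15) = (t^2 + 7*t + 6)/(t^2 + 2*t - 15)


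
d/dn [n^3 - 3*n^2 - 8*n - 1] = 3*n^2 - 6*n - 8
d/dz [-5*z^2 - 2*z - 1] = -10*z - 2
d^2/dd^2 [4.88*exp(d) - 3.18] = 4.88*exp(d)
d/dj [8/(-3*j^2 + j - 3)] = 8*(6*j - 1)/(3*j^2 - j + 3)^2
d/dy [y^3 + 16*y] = 3*y^2 + 16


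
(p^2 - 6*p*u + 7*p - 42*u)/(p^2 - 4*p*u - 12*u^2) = (p + 7)/(p + 2*u)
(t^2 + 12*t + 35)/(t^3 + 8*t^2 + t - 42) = (t + 5)/(t^2 + t - 6)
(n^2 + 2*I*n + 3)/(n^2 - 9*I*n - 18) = (n^2 + 2*I*n + 3)/(n^2 - 9*I*n - 18)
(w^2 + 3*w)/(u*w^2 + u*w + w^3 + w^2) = (w + 3)/(u*w + u + w^2 + w)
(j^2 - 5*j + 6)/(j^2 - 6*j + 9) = (j - 2)/(j - 3)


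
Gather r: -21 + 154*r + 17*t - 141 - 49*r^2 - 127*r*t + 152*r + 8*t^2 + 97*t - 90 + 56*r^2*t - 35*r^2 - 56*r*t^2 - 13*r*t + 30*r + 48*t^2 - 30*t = r^2*(56*t - 84) + r*(-56*t^2 - 140*t + 336) + 56*t^2 + 84*t - 252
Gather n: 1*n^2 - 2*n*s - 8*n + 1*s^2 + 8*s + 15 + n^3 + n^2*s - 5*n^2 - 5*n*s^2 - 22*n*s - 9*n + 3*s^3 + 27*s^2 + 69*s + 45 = n^3 + n^2*(s - 4) + n*(-5*s^2 - 24*s - 17) + 3*s^3 + 28*s^2 + 77*s + 60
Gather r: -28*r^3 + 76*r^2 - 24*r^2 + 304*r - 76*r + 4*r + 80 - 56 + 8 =-28*r^3 + 52*r^2 + 232*r + 32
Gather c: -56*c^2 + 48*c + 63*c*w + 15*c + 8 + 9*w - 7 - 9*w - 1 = -56*c^2 + c*(63*w + 63)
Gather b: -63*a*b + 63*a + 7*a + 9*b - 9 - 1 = 70*a + b*(9 - 63*a) - 10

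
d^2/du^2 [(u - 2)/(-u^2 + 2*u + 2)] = 2*(4*(u - 2)*(u - 1)^2 + (3*u - 4)*(-u^2 + 2*u + 2))/(-u^2 + 2*u + 2)^3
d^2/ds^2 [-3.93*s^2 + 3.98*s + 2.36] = -7.86000000000000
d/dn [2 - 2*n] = -2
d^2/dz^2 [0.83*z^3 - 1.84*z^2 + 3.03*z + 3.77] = 4.98*z - 3.68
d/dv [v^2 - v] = 2*v - 1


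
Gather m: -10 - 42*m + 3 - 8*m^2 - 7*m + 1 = -8*m^2 - 49*m - 6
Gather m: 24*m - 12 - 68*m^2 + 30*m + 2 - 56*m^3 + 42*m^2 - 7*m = -56*m^3 - 26*m^2 + 47*m - 10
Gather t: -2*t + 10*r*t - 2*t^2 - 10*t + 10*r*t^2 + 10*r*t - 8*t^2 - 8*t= t^2*(10*r - 10) + t*(20*r - 20)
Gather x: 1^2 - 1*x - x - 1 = -2*x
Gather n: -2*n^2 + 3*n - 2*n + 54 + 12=-2*n^2 + n + 66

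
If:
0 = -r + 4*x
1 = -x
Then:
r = -4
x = -1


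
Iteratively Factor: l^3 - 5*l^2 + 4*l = (l - 1)*(l^2 - 4*l) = (l - 4)*(l - 1)*(l)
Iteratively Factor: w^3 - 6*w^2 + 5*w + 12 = (w + 1)*(w^2 - 7*w + 12) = (w - 3)*(w + 1)*(w - 4)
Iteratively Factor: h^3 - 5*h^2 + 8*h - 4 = (h - 2)*(h^2 - 3*h + 2) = (h - 2)*(h - 1)*(h - 2)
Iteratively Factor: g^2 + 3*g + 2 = (g + 2)*(g + 1)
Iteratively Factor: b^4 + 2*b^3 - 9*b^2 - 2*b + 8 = (b - 2)*(b^3 + 4*b^2 - b - 4) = (b - 2)*(b + 4)*(b^2 - 1) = (b - 2)*(b - 1)*(b + 4)*(b + 1)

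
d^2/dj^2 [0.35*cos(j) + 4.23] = -0.35*cos(j)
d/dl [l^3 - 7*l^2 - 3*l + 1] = 3*l^2 - 14*l - 3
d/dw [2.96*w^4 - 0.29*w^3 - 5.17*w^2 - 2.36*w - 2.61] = 11.84*w^3 - 0.87*w^2 - 10.34*w - 2.36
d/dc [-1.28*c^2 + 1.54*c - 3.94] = 1.54 - 2.56*c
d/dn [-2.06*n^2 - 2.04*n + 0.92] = -4.12*n - 2.04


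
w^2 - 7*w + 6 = (w - 6)*(w - 1)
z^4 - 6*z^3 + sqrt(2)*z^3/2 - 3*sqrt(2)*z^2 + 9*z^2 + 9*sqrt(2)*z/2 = z*(z - 3)^2*(z + sqrt(2)/2)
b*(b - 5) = b^2 - 5*b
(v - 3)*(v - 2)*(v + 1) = v^3 - 4*v^2 + v + 6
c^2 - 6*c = c*(c - 6)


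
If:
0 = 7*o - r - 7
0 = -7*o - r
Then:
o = 1/2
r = -7/2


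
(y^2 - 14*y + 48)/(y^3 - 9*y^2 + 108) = (y - 8)/(y^2 - 3*y - 18)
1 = 1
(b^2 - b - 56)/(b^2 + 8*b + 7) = (b - 8)/(b + 1)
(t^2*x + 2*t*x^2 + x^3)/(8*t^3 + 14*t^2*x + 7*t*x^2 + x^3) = x*(t + x)/(8*t^2 + 6*t*x + x^2)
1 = 1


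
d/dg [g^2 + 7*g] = 2*g + 7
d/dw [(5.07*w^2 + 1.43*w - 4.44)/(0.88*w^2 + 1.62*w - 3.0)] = (6.955*w^2 - 22.6056*w + 2.9028)/(0.7744*w^4 + 2.8512*w^3 - 2.6556*w^2 - 9.72*w + 9.0)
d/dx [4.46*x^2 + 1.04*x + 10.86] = 8.92*x + 1.04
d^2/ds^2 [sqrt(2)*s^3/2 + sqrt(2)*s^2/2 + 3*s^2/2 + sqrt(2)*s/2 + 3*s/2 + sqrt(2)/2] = 3*sqrt(2)*s + sqrt(2) + 3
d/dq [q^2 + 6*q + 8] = 2*q + 6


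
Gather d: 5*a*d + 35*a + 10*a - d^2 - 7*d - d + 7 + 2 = 45*a - d^2 + d*(5*a - 8) + 9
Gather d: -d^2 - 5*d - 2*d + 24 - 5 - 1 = -d^2 - 7*d + 18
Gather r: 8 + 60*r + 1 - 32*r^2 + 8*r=-32*r^2 + 68*r + 9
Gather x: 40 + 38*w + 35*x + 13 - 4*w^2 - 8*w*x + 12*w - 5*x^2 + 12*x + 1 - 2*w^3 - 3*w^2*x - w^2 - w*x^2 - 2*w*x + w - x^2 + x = -2*w^3 - 5*w^2 + 51*w + x^2*(-w - 6) + x*(-3*w^2 - 10*w + 48) + 54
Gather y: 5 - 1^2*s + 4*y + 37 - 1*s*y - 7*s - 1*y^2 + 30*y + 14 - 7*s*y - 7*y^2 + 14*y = -8*s - 8*y^2 + y*(48 - 8*s) + 56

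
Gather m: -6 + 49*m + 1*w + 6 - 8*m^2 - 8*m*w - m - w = -8*m^2 + m*(48 - 8*w)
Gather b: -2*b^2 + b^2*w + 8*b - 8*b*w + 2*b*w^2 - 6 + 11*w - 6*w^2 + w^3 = b^2*(w - 2) + b*(2*w^2 - 8*w + 8) + w^3 - 6*w^2 + 11*w - 6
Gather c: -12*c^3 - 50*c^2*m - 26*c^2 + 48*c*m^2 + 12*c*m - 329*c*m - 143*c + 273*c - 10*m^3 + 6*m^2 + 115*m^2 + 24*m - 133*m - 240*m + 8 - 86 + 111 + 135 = -12*c^3 + c^2*(-50*m - 26) + c*(48*m^2 - 317*m + 130) - 10*m^3 + 121*m^2 - 349*m + 168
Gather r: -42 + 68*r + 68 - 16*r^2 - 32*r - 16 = -16*r^2 + 36*r + 10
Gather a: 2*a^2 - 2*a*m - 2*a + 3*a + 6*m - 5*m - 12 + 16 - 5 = 2*a^2 + a*(1 - 2*m) + m - 1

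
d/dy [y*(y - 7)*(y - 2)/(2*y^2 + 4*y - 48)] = (y^4 + 4*y^3 - 104*y^2 + 432*y - 336)/(2*(y^4 + 4*y^3 - 44*y^2 - 96*y + 576))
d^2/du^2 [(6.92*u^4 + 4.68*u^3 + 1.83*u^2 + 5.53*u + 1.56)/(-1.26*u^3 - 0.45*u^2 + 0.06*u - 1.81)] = (2.8421709430404e-14*u^8 - 4.35239999999999*u^6 + 41.0121360000001*u^5 + 44.747964*u^4 + 60.716262*u^3 - 109.901814*u^2 - 43.368642*u - 10.661634)/(2.000376*u^9 + 2.14326*u^8 + 0.479682*u^7 + 8.507673*u^6 + 6.134778*u^5 + 0.283419*u^4 + 12.090222*u^3 + 4.442283*u^2 - 0.589698*u + 5.929741)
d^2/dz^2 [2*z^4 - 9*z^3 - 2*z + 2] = 6*z*(4*z - 9)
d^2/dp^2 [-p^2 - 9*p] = -2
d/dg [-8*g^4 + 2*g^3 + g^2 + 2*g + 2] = -32*g^3 + 6*g^2 + 2*g + 2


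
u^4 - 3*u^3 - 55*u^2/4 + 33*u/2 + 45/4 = (u - 5)*(u - 3/2)*(u + 1/2)*(u + 3)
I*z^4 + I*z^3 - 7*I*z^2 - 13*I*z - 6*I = (z - 3)*(z + 1)*(z + 2)*(I*z + I)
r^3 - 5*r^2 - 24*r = r*(r - 8)*(r + 3)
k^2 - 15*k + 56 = (k - 8)*(k - 7)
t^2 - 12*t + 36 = (t - 6)^2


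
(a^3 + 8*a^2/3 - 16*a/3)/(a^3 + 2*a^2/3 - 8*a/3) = (a + 4)/(a + 2)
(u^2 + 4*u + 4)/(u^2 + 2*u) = (u + 2)/u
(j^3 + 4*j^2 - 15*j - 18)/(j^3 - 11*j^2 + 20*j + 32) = (j^2 + 3*j - 18)/(j^2 - 12*j + 32)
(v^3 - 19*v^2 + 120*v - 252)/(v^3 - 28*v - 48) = (v^2 - 13*v + 42)/(v^2 + 6*v + 8)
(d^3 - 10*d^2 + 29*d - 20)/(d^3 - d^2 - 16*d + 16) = (d - 5)/(d + 4)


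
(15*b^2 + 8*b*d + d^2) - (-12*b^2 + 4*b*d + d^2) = 27*b^2 + 4*b*d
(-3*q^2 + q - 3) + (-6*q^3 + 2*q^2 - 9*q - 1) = -6*q^3 - q^2 - 8*q - 4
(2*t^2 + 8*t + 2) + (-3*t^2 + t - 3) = -t^2 + 9*t - 1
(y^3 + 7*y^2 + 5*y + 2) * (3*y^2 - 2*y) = 3*y^5 + 19*y^4 + y^3 - 4*y^2 - 4*y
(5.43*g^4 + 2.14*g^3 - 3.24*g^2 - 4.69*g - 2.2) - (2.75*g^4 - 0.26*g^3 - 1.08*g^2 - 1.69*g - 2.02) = 2.68*g^4 + 2.4*g^3 - 2.16*g^2 - 3.0*g - 0.18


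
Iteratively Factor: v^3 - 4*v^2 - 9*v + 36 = (v + 3)*(v^2 - 7*v + 12) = (v - 4)*(v + 3)*(v - 3)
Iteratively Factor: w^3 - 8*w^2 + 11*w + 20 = (w - 4)*(w^2 - 4*w - 5) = (w - 4)*(w + 1)*(w - 5)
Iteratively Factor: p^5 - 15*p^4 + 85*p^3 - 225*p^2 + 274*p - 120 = (p - 1)*(p^4 - 14*p^3 + 71*p^2 - 154*p + 120) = (p - 3)*(p - 1)*(p^3 - 11*p^2 + 38*p - 40) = (p - 3)*(p - 2)*(p - 1)*(p^2 - 9*p + 20) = (p - 5)*(p - 3)*(p - 2)*(p - 1)*(p - 4)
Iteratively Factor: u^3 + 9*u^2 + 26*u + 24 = (u + 2)*(u^2 + 7*u + 12) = (u + 2)*(u + 4)*(u + 3)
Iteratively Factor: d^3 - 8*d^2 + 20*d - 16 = (d - 4)*(d^2 - 4*d + 4) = (d - 4)*(d - 2)*(d - 2)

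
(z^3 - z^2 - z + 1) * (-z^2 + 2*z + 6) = -z^5 + 3*z^4 + 5*z^3 - 9*z^2 - 4*z + 6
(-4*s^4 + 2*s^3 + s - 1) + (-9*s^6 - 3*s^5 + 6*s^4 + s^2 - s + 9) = -9*s^6 - 3*s^5 + 2*s^4 + 2*s^3 + s^2 + 8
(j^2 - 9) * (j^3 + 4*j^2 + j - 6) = j^5 + 4*j^4 - 8*j^3 - 42*j^2 - 9*j + 54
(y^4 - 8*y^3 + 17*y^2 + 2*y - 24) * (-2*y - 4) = -2*y^5 + 12*y^4 - 2*y^3 - 72*y^2 + 40*y + 96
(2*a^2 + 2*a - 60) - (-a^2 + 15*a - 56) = 3*a^2 - 13*a - 4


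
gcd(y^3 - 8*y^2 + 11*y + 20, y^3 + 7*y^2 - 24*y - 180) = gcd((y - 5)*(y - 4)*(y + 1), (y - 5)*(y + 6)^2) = y - 5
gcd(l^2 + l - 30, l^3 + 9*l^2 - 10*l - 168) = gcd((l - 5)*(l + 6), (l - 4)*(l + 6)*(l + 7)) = l + 6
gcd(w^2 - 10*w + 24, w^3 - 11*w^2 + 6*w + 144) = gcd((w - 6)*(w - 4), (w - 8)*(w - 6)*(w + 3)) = w - 6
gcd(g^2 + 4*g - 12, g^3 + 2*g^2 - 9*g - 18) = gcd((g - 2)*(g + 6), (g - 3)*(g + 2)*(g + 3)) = 1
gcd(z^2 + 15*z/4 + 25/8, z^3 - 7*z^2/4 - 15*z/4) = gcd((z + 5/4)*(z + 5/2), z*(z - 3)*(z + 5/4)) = z + 5/4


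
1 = 1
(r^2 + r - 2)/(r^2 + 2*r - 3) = (r + 2)/(r + 3)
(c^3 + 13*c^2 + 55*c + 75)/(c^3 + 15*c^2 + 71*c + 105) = (c + 5)/(c + 7)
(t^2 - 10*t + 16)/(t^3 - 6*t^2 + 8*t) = (t - 8)/(t*(t - 4))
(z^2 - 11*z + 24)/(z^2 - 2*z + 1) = (z^2 - 11*z + 24)/(z^2 - 2*z + 1)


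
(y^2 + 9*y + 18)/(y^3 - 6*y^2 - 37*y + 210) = (y + 3)/(y^2 - 12*y + 35)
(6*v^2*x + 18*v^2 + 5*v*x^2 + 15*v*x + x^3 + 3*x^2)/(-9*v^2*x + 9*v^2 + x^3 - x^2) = (2*v*x + 6*v + x^2 + 3*x)/(-3*v*x + 3*v + x^2 - x)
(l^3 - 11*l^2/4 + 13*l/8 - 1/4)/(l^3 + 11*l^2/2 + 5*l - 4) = (4*l^2 - 9*l + 2)/(4*(l^2 + 6*l + 8))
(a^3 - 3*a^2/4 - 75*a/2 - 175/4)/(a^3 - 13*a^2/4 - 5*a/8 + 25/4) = 2*(a^2 - 2*a - 35)/(2*a^2 - 9*a + 10)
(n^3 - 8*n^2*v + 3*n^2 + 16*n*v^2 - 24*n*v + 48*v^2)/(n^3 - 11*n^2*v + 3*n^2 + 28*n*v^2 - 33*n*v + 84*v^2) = (-n + 4*v)/(-n + 7*v)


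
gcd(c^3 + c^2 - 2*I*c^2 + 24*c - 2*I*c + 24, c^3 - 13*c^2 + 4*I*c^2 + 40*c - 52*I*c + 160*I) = c + 4*I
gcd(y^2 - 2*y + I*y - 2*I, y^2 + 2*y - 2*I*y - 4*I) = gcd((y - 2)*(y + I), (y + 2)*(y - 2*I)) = 1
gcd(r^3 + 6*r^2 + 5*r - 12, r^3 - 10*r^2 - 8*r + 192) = r + 4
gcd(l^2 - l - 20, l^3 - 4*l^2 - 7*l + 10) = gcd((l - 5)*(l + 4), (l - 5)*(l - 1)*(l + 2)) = l - 5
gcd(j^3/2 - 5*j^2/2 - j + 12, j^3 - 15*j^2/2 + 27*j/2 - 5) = 1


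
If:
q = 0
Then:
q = 0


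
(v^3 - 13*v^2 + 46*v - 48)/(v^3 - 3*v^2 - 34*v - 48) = (v^2 - 5*v + 6)/(v^2 + 5*v + 6)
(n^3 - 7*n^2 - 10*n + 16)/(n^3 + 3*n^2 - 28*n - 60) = (n^2 - 9*n + 8)/(n^2 + n - 30)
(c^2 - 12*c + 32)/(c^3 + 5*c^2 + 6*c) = (c^2 - 12*c + 32)/(c*(c^2 + 5*c + 6))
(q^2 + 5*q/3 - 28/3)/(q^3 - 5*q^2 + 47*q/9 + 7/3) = 3*(q + 4)/(3*q^2 - 8*q - 3)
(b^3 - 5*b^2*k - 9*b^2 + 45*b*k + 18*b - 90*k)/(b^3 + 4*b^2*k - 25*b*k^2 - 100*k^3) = (b^2 - 9*b + 18)/(b^2 + 9*b*k + 20*k^2)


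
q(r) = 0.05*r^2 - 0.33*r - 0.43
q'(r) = 0.1*r - 0.33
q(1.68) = -0.84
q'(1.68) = -0.16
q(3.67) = -0.97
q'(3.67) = 0.04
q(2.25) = -0.92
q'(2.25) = -0.10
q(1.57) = -0.82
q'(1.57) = -0.17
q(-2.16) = 0.52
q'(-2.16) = -0.55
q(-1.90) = 0.38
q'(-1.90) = -0.52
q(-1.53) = 0.19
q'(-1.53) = -0.48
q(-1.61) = 0.23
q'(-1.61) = -0.49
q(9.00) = 0.65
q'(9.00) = 0.57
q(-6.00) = 3.35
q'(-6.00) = -0.93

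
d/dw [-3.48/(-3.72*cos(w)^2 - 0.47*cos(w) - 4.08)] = (25.8912*cos(w) + 1.6356)*sin(w)/(3.72*cos(w)^2 + 0.47*cos(w) + 4.08)^2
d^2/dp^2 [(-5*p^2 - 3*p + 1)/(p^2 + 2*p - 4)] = 2*(7*p^3 - 57*p^2 - 30*p - 96)/(p^6 + 6*p^5 - 40*p^3 + 96*p - 64)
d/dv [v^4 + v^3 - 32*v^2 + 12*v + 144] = 4*v^3 + 3*v^2 - 64*v + 12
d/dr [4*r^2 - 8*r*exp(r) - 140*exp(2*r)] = -8*r*exp(r) + 8*r - 280*exp(2*r) - 8*exp(r)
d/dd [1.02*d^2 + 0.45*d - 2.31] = 2.04*d + 0.45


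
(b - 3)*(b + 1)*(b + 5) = b^3 + 3*b^2 - 13*b - 15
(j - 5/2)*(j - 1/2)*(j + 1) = j^3 - 2*j^2 - 7*j/4 + 5/4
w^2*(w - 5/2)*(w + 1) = w^4 - 3*w^3/2 - 5*w^2/2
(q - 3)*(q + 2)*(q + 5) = q^3 + 4*q^2 - 11*q - 30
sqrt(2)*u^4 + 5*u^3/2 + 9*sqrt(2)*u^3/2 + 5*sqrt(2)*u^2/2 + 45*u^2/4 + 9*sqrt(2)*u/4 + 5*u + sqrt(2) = (u + 1/2)*(u + 4)*(u + sqrt(2))*(sqrt(2)*u + 1/2)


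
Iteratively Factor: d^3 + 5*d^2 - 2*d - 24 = (d + 3)*(d^2 + 2*d - 8) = (d - 2)*(d + 3)*(d + 4)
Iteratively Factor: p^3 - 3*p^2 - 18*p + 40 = (p - 2)*(p^2 - p - 20) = (p - 5)*(p - 2)*(p + 4)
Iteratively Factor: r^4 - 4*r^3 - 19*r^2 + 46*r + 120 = (r + 2)*(r^3 - 6*r^2 - 7*r + 60) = (r - 4)*(r + 2)*(r^2 - 2*r - 15) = (r - 5)*(r - 4)*(r + 2)*(r + 3)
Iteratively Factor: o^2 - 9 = (o + 3)*(o - 3)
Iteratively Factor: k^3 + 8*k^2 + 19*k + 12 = (k + 3)*(k^2 + 5*k + 4) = (k + 3)*(k + 4)*(k + 1)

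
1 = 1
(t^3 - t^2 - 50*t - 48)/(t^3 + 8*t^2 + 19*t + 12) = (t^2 - 2*t - 48)/(t^2 + 7*t + 12)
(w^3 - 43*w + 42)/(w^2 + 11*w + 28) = (w^2 - 7*w + 6)/(w + 4)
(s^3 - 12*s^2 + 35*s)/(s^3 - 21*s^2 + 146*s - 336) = s*(s - 5)/(s^2 - 14*s + 48)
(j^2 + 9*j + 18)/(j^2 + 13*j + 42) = (j + 3)/(j + 7)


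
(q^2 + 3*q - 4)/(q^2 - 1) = (q + 4)/(q + 1)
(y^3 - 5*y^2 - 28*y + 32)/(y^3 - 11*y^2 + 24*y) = (y^2 + 3*y - 4)/(y*(y - 3))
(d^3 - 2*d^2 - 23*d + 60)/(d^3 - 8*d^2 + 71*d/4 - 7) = 4*(d^2 + 2*d - 15)/(4*d^2 - 16*d + 7)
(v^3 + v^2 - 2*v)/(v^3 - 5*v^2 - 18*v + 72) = v*(v^2 + v - 2)/(v^3 - 5*v^2 - 18*v + 72)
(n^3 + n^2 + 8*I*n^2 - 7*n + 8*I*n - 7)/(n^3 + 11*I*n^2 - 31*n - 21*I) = (n + 1)/(n + 3*I)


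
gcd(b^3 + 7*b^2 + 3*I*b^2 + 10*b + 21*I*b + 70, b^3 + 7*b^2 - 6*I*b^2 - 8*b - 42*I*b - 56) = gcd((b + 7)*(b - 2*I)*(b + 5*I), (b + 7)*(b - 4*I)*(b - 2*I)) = b^2 + b*(7 - 2*I) - 14*I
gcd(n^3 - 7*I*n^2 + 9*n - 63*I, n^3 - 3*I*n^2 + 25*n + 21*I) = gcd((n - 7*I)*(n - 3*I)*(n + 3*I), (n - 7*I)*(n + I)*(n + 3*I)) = n^2 - 4*I*n + 21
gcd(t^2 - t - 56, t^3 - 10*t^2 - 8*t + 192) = t - 8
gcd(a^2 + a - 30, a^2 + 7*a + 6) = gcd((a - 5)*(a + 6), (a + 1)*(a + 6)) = a + 6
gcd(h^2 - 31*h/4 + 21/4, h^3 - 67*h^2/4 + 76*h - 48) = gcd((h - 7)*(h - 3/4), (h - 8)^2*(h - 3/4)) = h - 3/4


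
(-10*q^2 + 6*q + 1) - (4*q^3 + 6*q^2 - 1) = -4*q^3 - 16*q^2 + 6*q + 2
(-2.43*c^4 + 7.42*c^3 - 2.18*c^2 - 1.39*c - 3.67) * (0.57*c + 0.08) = -1.3851*c^5 + 4.035*c^4 - 0.649*c^3 - 0.9667*c^2 - 2.2031*c - 0.2936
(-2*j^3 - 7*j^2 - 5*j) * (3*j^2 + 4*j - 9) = -6*j^5 - 29*j^4 - 25*j^3 + 43*j^2 + 45*j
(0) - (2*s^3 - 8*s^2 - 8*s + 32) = -2*s^3 + 8*s^2 + 8*s - 32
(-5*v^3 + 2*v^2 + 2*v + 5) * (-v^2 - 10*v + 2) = 5*v^5 + 48*v^4 - 32*v^3 - 21*v^2 - 46*v + 10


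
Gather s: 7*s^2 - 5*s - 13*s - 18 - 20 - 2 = 7*s^2 - 18*s - 40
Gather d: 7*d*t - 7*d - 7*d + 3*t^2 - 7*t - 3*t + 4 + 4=d*(7*t - 14) + 3*t^2 - 10*t + 8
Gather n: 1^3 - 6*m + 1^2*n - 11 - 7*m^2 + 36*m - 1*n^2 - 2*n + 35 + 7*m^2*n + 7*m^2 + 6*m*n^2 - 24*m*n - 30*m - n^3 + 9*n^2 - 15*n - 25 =-n^3 + n^2*(6*m + 8) + n*(7*m^2 - 24*m - 16)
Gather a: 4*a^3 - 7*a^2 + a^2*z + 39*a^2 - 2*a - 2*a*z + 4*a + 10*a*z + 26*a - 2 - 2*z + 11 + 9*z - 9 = 4*a^3 + a^2*(z + 32) + a*(8*z + 28) + 7*z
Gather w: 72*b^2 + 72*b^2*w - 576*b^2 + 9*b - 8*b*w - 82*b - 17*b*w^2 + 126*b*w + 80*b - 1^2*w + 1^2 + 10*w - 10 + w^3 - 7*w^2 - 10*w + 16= -504*b^2 + 7*b + w^3 + w^2*(-17*b - 7) + w*(72*b^2 + 118*b - 1) + 7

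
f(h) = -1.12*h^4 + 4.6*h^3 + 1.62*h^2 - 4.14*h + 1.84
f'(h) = -4.48*h^3 + 13.8*h^2 + 3.24*h - 4.14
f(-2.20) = -56.43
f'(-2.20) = 103.23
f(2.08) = 20.67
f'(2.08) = 21.99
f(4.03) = 17.12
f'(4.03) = -60.18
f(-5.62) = -1857.53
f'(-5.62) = 1208.74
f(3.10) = 38.18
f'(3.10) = 5.06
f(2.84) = 35.66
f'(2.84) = 13.75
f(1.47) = 8.64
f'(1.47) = 16.21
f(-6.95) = -4048.48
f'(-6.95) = 2143.86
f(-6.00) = -2360.12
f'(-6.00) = 1440.90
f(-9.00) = -10531.40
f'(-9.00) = 4350.42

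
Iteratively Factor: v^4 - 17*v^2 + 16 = (v - 1)*(v^3 + v^2 - 16*v - 16) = (v - 1)*(v + 4)*(v^2 - 3*v - 4) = (v - 4)*(v - 1)*(v + 4)*(v + 1)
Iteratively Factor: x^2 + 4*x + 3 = (x + 1)*(x + 3)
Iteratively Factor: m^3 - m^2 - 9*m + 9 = (m - 1)*(m^2 - 9) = (m - 1)*(m + 3)*(m - 3)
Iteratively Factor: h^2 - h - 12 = (h + 3)*(h - 4)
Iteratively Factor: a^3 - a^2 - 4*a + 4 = (a - 2)*(a^2 + a - 2) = (a - 2)*(a - 1)*(a + 2)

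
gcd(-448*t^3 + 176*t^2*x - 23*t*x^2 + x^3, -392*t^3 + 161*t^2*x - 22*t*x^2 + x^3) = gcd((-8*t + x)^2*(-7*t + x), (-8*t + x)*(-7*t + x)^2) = 56*t^2 - 15*t*x + x^2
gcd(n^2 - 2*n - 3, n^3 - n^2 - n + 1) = n + 1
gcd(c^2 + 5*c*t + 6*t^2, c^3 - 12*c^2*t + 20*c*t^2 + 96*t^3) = c + 2*t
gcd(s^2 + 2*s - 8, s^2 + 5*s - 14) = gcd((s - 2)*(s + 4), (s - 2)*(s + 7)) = s - 2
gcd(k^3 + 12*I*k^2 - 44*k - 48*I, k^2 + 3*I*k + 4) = k + 4*I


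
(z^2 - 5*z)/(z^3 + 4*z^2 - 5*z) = (z - 5)/(z^2 + 4*z - 5)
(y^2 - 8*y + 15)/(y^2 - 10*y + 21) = (y - 5)/(y - 7)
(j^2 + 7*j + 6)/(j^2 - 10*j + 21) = (j^2 + 7*j + 6)/(j^2 - 10*j + 21)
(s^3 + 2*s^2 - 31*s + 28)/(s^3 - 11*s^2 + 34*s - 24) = (s + 7)/(s - 6)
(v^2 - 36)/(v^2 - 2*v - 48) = (v - 6)/(v - 8)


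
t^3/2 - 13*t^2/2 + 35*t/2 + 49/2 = (t/2 + 1/2)*(t - 7)^2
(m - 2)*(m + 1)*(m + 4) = m^3 + 3*m^2 - 6*m - 8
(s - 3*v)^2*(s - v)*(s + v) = s^4 - 6*s^3*v + 8*s^2*v^2 + 6*s*v^3 - 9*v^4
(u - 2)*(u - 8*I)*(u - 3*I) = u^3 - 2*u^2 - 11*I*u^2 - 24*u + 22*I*u + 48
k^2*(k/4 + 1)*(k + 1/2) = k^4/4 + 9*k^3/8 + k^2/2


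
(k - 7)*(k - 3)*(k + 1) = k^3 - 9*k^2 + 11*k + 21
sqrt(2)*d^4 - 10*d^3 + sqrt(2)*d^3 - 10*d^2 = d^2*(d - 5*sqrt(2))*(sqrt(2)*d + sqrt(2))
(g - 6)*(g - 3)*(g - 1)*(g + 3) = g^4 - 7*g^3 - 3*g^2 + 63*g - 54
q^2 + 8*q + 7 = (q + 1)*(q + 7)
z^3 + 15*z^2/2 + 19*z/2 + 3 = (z + 1/2)*(z + 1)*(z + 6)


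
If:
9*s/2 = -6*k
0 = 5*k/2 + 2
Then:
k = -4/5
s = 16/15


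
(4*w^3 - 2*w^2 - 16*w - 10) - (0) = 4*w^3 - 2*w^2 - 16*w - 10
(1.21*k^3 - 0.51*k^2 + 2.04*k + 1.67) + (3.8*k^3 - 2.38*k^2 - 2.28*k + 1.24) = 5.01*k^3 - 2.89*k^2 - 0.24*k + 2.91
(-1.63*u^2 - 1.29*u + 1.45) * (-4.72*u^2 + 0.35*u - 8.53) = 7.6936*u^4 + 5.5183*u^3 + 6.6084*u^2 + 11.5112*u - 12.3685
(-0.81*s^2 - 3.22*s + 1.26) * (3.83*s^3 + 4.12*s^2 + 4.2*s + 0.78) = -3.1023*s^5 - 15.6698*s^4 - 11.8426*s^3 - 8.9646*s^2 + 2.7804*s + 0.9828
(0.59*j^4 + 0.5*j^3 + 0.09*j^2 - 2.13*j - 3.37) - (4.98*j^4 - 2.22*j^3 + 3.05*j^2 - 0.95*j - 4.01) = -4.39*j^4 + 2.72*j^3 - 2.96*j^2 - 1.18*j + 0.64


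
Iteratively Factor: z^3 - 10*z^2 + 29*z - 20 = (z - 1)*(z^2 - 9*z + 20) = (z - 4)*(z - 1)*(z - 5)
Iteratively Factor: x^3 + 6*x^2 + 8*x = (x)*(x^2 + 6*x + 8) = x*(x + 4)*(x + 2)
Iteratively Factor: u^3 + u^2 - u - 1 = (u + 1)*(u^2 - 1) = (u - 1)*(u + 1)*(u + 1)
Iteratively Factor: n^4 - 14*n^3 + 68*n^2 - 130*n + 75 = (n - 3)*(n^3 - 11*n^2 + 35*n - 25) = (n - 3)*(n - 1)*(n^2 - 10*n + 25) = (n - 5)*(n - 3)*(n - 1)*(n - 5)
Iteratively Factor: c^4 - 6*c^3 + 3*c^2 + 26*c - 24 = (c - 4)*(c^3 - 2*c^2 - 5*c + 6) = (c - 4)*(c - 1)*(c^2 - c - 6) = (c - 4)*(c - 3)*(c - 1)*(c + 2)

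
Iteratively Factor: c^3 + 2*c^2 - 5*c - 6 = (c + 3)*(c^2 - c - 2) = (c - 2)*(c + 3)*(c + 1)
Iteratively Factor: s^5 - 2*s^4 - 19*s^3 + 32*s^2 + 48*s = (s - 4)*(s^4 + 2*s^3 - 11*s^2 - 12*s) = (s - 4)*(s - 3)*(s^3 + 5*s^2 + 4*s) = (s - 4)*(s - 3)*(s + 1)*(s^2 + 4*s) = (s - 4)*(s - 3)*(s + 1)*(s + 4)*(s)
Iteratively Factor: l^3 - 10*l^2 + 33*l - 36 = (l - 3)*(l^2 - 7*l + 12) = (l - 4)*(l - 3)*(l - 3)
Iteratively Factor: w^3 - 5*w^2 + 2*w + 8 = (w + 1)*(w^2 - 6*w + 8) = (w - 2)*(w + 1)*(w - 4)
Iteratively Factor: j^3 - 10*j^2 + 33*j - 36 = (j - 4)*(j^2 - 6*j + 9) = (j - 4)*(j - 3)*(j - 3)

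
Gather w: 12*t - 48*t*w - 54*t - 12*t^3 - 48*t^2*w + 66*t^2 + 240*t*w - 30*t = -12*t^3 + 66*t^2 - 72*t + w*(-48*t^2 + 192*t)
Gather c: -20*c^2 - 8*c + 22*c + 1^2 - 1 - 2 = -20*c^2 + 14*c - 2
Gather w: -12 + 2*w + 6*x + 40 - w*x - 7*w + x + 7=w*(-x - 5) + 7*x + 35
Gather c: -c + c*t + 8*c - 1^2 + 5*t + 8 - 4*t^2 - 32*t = c*(t + 7) - 4*t^2 - 27*t + 7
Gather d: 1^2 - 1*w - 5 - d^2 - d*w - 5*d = -d^2 + d*(-w - 5) - w - 4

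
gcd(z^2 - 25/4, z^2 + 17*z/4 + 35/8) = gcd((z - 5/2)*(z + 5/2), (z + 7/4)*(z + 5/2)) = z + 5/2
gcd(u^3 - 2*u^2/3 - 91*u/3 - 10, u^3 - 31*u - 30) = u^2 - u - 30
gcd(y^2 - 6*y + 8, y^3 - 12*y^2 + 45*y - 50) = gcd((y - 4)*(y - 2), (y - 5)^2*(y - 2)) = y - 2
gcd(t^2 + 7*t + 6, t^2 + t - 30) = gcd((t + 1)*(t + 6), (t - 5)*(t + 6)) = t + 6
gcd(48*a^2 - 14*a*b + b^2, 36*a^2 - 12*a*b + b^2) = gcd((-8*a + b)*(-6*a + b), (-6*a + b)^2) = 6*a - b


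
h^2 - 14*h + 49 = (h - 7)^2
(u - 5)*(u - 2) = u^2 - 7*u + 10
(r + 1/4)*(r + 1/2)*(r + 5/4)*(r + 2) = r^4 + 4*r^3 + 81*r^2/16 + 73*r/32 + 5/16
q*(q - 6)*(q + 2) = q^3 - 4*q^2 - 12*q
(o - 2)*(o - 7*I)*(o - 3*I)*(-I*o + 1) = -I*o^4 - 9*o^3 + 2*I*o^3 + 18*o^2 + 11*I*o^2 - 21*o - 22*I*o + 42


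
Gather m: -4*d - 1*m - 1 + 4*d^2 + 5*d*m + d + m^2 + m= 4*d^2 + 5*d*m - 3*d + m^2 - 1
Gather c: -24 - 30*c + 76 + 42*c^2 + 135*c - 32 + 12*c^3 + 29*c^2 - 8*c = 12*c^3 + 71*c^2 + 97*c + 20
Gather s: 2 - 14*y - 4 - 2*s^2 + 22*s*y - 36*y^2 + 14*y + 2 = -2*s^2 + 22*s*y - 36*y^2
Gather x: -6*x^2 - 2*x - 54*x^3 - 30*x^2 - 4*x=-54*x^3 - 36*x^2 - 6*x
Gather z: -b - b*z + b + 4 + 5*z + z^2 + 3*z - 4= z^2 + z*(8 - b)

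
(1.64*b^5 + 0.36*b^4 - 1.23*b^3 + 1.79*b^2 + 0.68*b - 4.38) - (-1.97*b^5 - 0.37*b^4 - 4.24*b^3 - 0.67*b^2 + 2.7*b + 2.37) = 3.61*b^5 + 0.73*b^4 + 3.01*b^3 + 2.46*b^2 - 2.02*b - 6.75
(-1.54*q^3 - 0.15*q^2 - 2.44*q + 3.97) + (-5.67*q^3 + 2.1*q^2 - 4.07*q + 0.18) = -7.21*q^3 + 1.95*q^2 - 6.51*q + 4.15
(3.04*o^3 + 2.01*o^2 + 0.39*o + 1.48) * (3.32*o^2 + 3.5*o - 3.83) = 10.0928*o^5 + 17.3132*o^4 - 3.3134*o^3 - 1.4197*o^2 + 3.6863*o - 5.6684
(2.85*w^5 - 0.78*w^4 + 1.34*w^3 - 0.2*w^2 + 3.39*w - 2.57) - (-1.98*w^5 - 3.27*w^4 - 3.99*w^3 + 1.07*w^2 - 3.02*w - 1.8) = 4.83*w^5 + 2.49*w^4 + 5.33*w^3 - 1.27*w^2 + 6.41*w - 0.77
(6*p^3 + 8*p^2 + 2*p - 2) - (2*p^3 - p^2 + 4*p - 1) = 4*p^3 + 9*p^2 - 2*p - 1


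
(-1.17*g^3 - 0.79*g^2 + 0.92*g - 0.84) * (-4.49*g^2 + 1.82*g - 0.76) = 5.2533*g^5 + 1.4177*g^4 - 4.6794*g^3 + 6.0464*g^2 - 2.228*g + 0.6384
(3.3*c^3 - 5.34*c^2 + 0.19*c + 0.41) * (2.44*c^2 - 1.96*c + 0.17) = 8.052*c^5 - 19.4976*c^4 + 11.491*c^3 - 0.2798*c^2 - 0.7713*c + 0.0697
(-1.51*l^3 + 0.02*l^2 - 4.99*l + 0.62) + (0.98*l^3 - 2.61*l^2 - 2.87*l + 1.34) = -0.53*l^3 - 2.59*l^2 - 7.86*l + 1.96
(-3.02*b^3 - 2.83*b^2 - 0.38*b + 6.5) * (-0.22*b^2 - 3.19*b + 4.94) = 0.6644*b^5 + 10.2564*b^4 - 5.8075*b^3 - 14.198*b^2 - 22.6122*b + 32.11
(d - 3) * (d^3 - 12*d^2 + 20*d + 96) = d^4 - 15*d^3 + 56*d^2 + 36*d - 288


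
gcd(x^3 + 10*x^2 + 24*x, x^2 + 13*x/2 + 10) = x + 4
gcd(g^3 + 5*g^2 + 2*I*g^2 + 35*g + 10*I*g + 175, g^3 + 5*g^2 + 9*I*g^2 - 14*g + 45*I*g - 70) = g^2 + g*(5 + 7*I) + 35*I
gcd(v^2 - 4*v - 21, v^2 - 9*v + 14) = v - 7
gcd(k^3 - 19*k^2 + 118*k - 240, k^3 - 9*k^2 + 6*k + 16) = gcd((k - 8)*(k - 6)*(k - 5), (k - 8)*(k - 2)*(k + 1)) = k - 8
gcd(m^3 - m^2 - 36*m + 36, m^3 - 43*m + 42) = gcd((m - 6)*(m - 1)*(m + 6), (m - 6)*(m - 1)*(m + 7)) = m^2 - 7*m + 6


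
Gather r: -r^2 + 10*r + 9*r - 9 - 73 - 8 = -r^2 + 19*r - 90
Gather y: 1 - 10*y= 1 - 10*y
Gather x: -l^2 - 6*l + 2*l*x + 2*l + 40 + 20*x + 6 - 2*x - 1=-l^2 - 4*l + x*(2*l + 18) + 45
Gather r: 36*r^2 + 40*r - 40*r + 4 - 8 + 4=36*r^2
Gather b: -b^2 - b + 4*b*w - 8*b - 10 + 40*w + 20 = -b^2 + b*(4*w - 9) + 40*w + 10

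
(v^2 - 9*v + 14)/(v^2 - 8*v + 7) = (v - 2)/(v - 1)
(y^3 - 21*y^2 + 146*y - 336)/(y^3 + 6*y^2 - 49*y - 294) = (y^2 - 14*y + 48)/(y^2 + 13*y + 42)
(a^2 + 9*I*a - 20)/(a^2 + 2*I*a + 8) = (a + 5*I)/(a - 2*I)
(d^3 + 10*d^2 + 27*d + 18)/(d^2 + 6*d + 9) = (d^2 + 7*d + 6)/(d + 3)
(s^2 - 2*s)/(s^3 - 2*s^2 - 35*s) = (2 - s)/(-s^2 + 2*s + 35)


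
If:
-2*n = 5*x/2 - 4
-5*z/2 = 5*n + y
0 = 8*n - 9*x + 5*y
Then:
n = -125*z/98 - 72/49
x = 50*z/49 + 136/49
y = 190*z/49 + 360/49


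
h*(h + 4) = h^2 + 4*h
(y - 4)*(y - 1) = y^2 - 5*y + 4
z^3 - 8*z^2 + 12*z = z*(z - 6)*(z - 2)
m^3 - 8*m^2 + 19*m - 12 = (m - 4)*(m - 3)*(m - 1)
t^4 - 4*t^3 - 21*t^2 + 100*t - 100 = (t - 5)*(t - 2)^2*(t + 5)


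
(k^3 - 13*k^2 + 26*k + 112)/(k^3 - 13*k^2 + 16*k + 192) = (k^2 - 5*k - 14)/(k^2 - 5*k - 24)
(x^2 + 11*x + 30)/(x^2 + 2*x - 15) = (x + 6)/(x - 3)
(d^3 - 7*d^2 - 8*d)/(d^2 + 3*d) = (d^2 - 7*d - 8)/(d + 3)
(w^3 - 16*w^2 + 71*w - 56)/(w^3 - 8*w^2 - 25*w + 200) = (w^2 - 8*w + 7)/(w^2 - 25)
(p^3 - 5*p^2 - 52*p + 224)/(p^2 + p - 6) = (p^3 - 5*p^2 - 52*p + 224)/(p^2 + p - 6)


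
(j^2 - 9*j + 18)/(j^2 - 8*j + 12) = (j - 3)/(j - 2)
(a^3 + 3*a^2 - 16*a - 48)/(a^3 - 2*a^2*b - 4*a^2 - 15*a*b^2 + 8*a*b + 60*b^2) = (a^2 + 7*a + 12)/(a^2 - 2*a*b - 15*b^2)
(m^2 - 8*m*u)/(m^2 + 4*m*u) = (m - 8*u)/(m + 4*u)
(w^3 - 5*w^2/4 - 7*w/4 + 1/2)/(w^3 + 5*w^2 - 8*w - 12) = (w - 1/4)/(w + 6)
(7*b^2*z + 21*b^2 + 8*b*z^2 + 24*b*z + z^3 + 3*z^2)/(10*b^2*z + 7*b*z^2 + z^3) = (7*b^2*z + 21*b^2 + 8*b*z^2 + 24*b*z + z^3 + 3*z^2)/(z*(10*b^2 + 7*b*z + z^2))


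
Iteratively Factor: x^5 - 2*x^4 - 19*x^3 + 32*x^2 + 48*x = (x - 4)*(x^4 + 2*x^3 - 11*x^2 - 12*x) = (x - 4)*(x + 4)*(x^3 - 2*x^2 - 3*x) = x*(x - 4)*(x + 4)*(x^2 - 2*x - 3) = x*(x - 4)*(x - 3)*(x + 4)*(x + 1)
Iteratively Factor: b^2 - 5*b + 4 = (b - 1)*(b - 4)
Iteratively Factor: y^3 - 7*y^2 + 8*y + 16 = (y + 1)*(y^2 - 8*y + 16) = (y - 4)*(y + 1)*(y - 4)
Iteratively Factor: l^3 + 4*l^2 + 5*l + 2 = (l + 2)*(l^2 + 2*l + 1) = (l + 1)*(l + 2)*(l + 1)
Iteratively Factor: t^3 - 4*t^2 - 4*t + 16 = (t - 2)*(t^2 - 2*t - 8) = (t - 2)*(t + 2)*(t - 4)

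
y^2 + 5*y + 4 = (y + 1)*(y + 4)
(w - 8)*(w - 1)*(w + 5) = w^3 - 4*w^2 - 37*w + 40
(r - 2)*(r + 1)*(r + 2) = r^3 + r^2 - 4*r - 4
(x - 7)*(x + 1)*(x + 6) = x^3 - 43*x - 42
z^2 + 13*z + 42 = (z + 6)*(z + 7)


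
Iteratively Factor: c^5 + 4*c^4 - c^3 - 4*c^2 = (c)*(c^4 + 4*c^3 - c^2 - 4*c) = c^2*(c^3 + 4*c^2 - c - 4) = c^2*(c + 1)*(c^2 + 3*c - 4) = c^2*(c - 1)*(c + 1)*(c + 4)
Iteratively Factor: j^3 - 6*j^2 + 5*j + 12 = (j - 4)*(j^2 - 2*j - 3) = (j - 4)*(j + 1)*(j - 3)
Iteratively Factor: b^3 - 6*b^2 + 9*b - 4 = (b - 1)*(b^2 - 5*b + 4) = (b - 4)*(b - 1)*(b - 1)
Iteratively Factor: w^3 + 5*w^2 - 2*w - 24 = (w + 3)*(w^2 + 2*w - 8) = (w + 3)*(w + 4)*(w - 2)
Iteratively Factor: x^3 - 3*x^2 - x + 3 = (x + 1)*(x^2 - 4*x + 3) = (x - 1)*(x + 1)*(x - 3)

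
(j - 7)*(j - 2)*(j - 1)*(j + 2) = j^4 - 8*j^3 + 3*j^2 + 32*j - 28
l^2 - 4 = (l - 2)*(l + 2)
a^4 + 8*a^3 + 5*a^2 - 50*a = a*(a - 2)*(a + 5)^2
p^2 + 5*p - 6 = (p - 1)*(p + 6)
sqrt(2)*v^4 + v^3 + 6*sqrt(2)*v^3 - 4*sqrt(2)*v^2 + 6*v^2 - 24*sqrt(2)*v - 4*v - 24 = (v - 2)*(v + 2)*(v + 6)*(sqrt(2)*v + 1)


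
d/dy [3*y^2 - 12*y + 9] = 6*y - 12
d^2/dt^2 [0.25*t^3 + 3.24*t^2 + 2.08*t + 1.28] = 1.5*t + 6.48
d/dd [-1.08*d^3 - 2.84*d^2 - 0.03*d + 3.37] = -3.24*d^2 - 5.68*d - 0.03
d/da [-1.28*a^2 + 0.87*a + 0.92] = 0.87 - 2.56*a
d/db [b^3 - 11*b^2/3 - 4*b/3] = 3*b^2 - 22*b/3 - 4/3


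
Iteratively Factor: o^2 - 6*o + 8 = (o - 2)*(o - 4)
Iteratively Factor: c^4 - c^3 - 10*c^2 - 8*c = (c + 2)*(c^3 - 3*c^2 - 4*c) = c*(c + 2)*(c^2 - 3*c - 4) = c*(c + 1)*(c + 2)*(c - 4)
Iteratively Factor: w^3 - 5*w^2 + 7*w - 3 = (w - 1)*(w^2 - 4*w + 3) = (w - 1)^2*(w - 3)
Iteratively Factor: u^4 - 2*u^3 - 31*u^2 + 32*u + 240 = (u + 4)*(u^3 - 6*u^2 - 7*u + 60) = (u - 5)*(u + 4)*(u^2 - u - 12) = (u - 5)*(u - 4)*(u + 4)*(u + 3)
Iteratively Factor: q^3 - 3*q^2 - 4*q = (q)*(q^2 - 3*q - 4) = q*(q + 1)*(q - 4)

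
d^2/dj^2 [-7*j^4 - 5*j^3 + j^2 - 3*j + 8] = -84*j^2 - 30*j + 2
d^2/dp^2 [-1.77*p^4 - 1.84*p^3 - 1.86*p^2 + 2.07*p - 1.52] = -21.24*p^2 - 11.04*p - 3.72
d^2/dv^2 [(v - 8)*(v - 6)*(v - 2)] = 6*v - 32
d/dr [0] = 0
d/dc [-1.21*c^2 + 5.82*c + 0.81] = 5.82 - 2.42*c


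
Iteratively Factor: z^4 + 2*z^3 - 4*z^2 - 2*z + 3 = (z - 1)*(z^3 + 3*z^2 - z - 3) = (z - 1)*(z + 3)*(z^2 - 1) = (z - 1)^2*(z + 3)*(z + 1)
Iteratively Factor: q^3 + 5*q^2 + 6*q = (q + 2)*(q^2 + 3*q) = q*(q + 2)*(q + 3)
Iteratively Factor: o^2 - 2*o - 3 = (o + 1)*(o - 3)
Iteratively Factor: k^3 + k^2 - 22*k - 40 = (k + 2)*(k^2 - k - 20) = (k + 2)*(k + 4)*(k - 5)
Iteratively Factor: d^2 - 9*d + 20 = (d - 5)*(d - 4)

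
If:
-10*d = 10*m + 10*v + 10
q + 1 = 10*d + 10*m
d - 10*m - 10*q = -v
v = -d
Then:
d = 6/5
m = -1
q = 1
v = -6/5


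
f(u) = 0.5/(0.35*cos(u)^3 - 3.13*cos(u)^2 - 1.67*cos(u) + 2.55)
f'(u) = 0.5*(1.05*sin(u)*cos(u)^2 - 6.26*sin(u)*cos(u) - 1.67*sin(u))/(0.35*cos(u)^3 - 3.13*cos(u)^2 - 1.67*cos(u) + 2.55)^2 = (0.525*cos(u)^2 - 3.13*cos(u) - 0.835)*sin(u)/(0.35*cos(u)^3 - 3.13*cos(u)^2 - 1.67*cos(u) + 2.55)^2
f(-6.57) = -0.31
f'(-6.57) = 0.36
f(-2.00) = 0.19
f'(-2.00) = -0.07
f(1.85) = 0.18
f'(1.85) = 0.01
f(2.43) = 0.27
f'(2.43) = 0.34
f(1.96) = 0.18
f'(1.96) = 0.05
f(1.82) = 0.18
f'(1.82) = -0.00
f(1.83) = 0.18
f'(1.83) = 0.00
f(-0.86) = 2.22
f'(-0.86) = 39.63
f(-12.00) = -0.57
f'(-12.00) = -2.16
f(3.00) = 0.63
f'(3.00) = 0.62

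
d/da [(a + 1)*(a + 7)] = 2*a + 8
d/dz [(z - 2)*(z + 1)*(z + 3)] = 3*z^2 + 4*z - 5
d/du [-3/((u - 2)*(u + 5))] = 3*(2*u + 3)/((u - 2)^2*(u + 5)^2)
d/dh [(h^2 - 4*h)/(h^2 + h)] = 5/(h^2 + 2*h + 1)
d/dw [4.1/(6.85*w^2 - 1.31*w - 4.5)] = (5.371 - 56.17*w)/(-6.85*w^2 + 1.31*w + 4.5)^2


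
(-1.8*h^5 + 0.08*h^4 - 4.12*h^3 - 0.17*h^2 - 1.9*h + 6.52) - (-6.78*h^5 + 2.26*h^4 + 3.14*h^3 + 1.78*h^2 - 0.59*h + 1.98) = 4.98*h^5 - 2.18*h^4 - 7.26*h^3 - 1.95*h^2 - 1.31*h + 4.54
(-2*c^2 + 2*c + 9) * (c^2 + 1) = -2*c^4 + 2*c^3 + 7*c^2 + 2*c + 9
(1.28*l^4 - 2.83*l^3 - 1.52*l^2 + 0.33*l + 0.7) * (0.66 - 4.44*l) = -5.6832*l^5 + 13.41*l^4 + 4.881*l^3 - 2.4684*l^2 - 2.8902*l + 0.462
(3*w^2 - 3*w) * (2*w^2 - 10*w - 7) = 6*w^4 - 36*w^3 + 9*w^2 + 21*w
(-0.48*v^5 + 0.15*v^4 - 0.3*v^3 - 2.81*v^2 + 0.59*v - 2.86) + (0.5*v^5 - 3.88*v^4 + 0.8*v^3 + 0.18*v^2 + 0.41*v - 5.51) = 0.02*v^5 - 3.73*v^4 + 0.5*v^3 - 2.63*v^2 + 1.0*v - 8.37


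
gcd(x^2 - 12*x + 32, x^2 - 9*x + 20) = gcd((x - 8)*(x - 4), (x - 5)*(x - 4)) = x - 4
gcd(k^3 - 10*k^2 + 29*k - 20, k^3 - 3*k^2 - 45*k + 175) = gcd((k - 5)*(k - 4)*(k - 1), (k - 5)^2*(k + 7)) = k - 5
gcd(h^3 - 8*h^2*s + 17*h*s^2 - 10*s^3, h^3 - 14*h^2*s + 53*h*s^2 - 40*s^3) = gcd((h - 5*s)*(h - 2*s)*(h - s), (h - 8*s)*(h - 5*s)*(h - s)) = h^2 - 6*h*s + 5*s^2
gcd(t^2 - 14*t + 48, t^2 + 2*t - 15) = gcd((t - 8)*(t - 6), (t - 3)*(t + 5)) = 1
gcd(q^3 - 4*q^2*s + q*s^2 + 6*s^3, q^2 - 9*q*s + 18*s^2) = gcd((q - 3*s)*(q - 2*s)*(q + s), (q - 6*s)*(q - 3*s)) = q - 3*s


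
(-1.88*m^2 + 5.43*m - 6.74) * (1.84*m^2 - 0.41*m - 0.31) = -3.4592*m^4 + 10.762*m^3 - 14.0451*m^2 + 1.0801*m + 2.0894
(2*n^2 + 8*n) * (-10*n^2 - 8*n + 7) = -20*n^4 - 96*n^3 - 50*n^2 + 56*n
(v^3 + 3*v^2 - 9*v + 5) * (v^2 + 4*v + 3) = v^5 + 7*v^4 + 6*v^3 - 22*v^2 - 7*v + 15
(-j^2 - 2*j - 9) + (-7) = -j^2 - 2*j - 16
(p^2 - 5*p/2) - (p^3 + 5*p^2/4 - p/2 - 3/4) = -p^3 - p^2/4 - 2*p + 3/4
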